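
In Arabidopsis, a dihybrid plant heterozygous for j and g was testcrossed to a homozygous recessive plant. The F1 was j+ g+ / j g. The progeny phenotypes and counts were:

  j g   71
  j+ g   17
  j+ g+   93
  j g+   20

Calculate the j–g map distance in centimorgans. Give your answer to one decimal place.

18.4 centimorgans

The recombinant classes are j+ g and j g+: 17 + 20 = 37.
Recombination frequency = 37/201 = 0.1841 ≈ 18.4%, i.e. 18.4 centimorgans.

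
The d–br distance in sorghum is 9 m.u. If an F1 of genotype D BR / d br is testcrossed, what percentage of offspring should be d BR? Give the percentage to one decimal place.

A map distance of 9 m.u. corresponds to a recombination frequency of 0.090.
The F1 is D BR / d br, so d BR is a recombinant gamete class with expected frequency r/2 = 0.090/2 = 0.0450.
That is 0.0450 = 4.5% of the progeny.

4.5%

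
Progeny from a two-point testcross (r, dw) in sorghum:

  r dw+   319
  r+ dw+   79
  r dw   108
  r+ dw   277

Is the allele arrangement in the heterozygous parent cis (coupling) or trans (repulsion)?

The two most frequent classes are r+ dw (277) and r dw+ (319); these are the parental (non-recombinant) types.
So the F1 carried r+ dw on one chromosome and r dw+ on the other — the recessive alleles are on opposite chromosomes (trans / repulsion).

trans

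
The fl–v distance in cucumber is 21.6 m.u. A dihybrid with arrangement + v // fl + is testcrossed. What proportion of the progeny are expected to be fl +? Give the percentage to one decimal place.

39.2%

A map distance of 21.6 m.u. corresponds to a recombination frequency of 0.216.
The F1 is + v / fl +, so fl + is a parental gamete class with expected frequency (1 − r)/2 = 0.784/2 = 0.3920.
That is 0.3920 = 39.2% of the progeny.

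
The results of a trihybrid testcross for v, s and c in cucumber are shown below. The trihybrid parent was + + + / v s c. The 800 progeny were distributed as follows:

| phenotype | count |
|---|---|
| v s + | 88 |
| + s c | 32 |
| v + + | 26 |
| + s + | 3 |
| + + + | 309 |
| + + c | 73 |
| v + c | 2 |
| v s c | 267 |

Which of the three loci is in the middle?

s

The two rarest classes, + s + and v + c, are the double crossovers. Comparing them with the parentals, only the s allele has switched, so s is the middle locus and the order is v – s – c.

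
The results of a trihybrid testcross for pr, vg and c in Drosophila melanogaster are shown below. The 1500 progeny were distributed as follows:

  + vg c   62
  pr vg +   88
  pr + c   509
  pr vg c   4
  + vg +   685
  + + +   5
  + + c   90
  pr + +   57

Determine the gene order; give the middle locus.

vg

The two most frequent reciprocal classes, pr + c and + vg +, are the parental types, so the F1 was pr + c / + vg +.
The two rarest classes, pr vg c and + + +, are the double crossovers. Comparing them with the parentals, only the vg allele has switched, so vg is the middle locus and the order is c – vg – pr.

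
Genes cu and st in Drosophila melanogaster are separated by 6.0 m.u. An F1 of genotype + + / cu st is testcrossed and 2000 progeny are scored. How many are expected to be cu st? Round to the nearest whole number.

940

A map distance of 6.0 m.u. corresponds to a recombination frequency of 0.060.
The F1 is + + / cu st, so cu st is a parental gamete class with expected frequency (1 − r)/2 = 0.940/2 = 0.4700.
Expected number = 0.4700 × 2000 = 940.00 ≈ 940.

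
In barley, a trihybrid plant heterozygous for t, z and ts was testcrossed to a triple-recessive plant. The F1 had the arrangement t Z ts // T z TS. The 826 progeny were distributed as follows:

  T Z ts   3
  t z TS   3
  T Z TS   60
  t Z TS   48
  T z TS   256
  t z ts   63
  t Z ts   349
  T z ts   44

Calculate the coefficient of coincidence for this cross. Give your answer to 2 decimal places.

The two rarest classes, T Z ts and t z TS, are the double crossovers. Comparing them with the parentals, only the t allele has switched, so t is the middle locus and the order is z – t – ts.
z–t: (123 + 6)/826 = 0.1562; t–ts: (92 + 6)/826 = 0.1186.
Expected DCO frequency = 0.1562 × 0.1186 ≈ 0.01853; observed = 6/826 ≈ 0.00726.
Coefficient of coincidence = 0.00726/0.01853 ≈ 0.39.

0.39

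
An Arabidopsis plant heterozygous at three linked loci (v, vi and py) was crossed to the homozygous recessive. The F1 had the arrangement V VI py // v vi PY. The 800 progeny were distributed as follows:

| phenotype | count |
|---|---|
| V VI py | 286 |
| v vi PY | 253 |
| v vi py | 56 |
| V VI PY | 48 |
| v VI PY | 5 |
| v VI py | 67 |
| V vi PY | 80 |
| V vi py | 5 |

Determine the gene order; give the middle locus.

vi

The two rarest classes, V vi py and v VI PY, are the double crossovers. Comparing them with the parentals, only the vi allele has switched, so vi is the middle locus and the order is v – vi – py.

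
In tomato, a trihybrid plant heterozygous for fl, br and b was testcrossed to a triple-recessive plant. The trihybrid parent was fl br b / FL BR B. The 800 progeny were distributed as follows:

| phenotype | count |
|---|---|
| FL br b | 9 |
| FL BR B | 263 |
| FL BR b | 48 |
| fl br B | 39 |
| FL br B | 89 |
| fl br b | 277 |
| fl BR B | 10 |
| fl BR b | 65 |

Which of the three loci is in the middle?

fl

The two rarest classes, FL br b and fl BR B, are the double crossovers. Comparing them with the parentals, only the fl allele has switched, so fl is the middle locus and the order is b – fl – br.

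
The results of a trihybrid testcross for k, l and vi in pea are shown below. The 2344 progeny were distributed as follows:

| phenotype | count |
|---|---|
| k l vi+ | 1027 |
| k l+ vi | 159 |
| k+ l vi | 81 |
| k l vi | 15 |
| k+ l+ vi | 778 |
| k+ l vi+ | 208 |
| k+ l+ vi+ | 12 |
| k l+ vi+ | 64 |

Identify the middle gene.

vi

The two most frequent reciprocal classes, k l vi+ and k+ l+ vi, are the parental types, so the F1 was k l vi+ / k+ l+ vi.
The two rarest classes, k l vi and k+ l+ vi+, are the double crossovers. Comparing them with the parentals, only the vi allele has switched, so vi is the middle locus and the order is l – vi – k.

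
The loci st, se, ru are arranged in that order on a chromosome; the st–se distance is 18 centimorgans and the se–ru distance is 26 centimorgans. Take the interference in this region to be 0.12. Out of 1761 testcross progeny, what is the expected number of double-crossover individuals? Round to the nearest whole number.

Map distances give recombination frequencies of 0.180 and 0.260 for the two intervals.
With interference 0.12 (so coincidence = 0.88), expected double-crossover frequency = 0.180 × 0.260 × 0.88 = 0.04118.
Expected number = 0.04118 × 1761 = 72.53 ≈ 73.

73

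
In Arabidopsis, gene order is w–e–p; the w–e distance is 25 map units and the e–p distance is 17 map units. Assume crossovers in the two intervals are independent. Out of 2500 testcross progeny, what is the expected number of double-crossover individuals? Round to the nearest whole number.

Map distances give recombination frequencies of 0.250 and 0.170 for the two intervals.
With no interference, expected double-crossover frequency = 0.250 × 0.170 = 0.04250.
Expected number = 0.04250 × 2500 = 106.25 ≈ 106.

106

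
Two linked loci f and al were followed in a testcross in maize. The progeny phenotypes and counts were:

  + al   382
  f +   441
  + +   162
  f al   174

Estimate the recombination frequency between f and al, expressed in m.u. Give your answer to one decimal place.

The two most frequent classes, + al (382) and f + (441), are the parental types, so the F1 was + al / f +.
The recombinant classes are + + and f al: 162 + 174 = 336.
Recombination frequency = 336/1159 = 0.2899 ≈ 29.0%, i.e. 29.0 m.u.

29.0 m.u.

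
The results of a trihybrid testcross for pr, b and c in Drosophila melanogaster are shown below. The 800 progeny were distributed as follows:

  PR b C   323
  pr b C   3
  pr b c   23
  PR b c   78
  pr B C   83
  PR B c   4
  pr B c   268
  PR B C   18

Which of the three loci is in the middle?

The two most frequent reciprocal classes, pr B c and PR b C, are the parental types, so the F1 was pr B c / PR b C.
The two rarest classes, PR B c and pr b C, are the double crossovers. Comparing them with the parentals, only the pr allele has switched, so pr is the middle locus and the order is c – pr – b.

pr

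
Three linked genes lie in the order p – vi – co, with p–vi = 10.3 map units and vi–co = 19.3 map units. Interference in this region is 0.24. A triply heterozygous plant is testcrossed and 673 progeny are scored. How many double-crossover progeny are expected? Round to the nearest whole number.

10

Map distances give recombination frequencies of 0.103 and 0.193 for the two intervals.
With interference 0.24 (so coincidence = 0.76), expected double-crossover frequency = 0.103 × 0.193 × 0.76 = 0.01511.
Expected number = 0.01511 × 673 = 10.17 ≈ 10.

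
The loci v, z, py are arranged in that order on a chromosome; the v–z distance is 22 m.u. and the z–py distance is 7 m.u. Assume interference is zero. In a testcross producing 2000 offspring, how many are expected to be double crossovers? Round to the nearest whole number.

Map distances give recombination frequencies of 0.220 and 0.070 for the two intervals.
With no interference, expected double-crossover frequency = 0.220 × 0.070 = 0.01540.
Expected number = 0.01540 × 2000 = 30.80 ≈ 31.

31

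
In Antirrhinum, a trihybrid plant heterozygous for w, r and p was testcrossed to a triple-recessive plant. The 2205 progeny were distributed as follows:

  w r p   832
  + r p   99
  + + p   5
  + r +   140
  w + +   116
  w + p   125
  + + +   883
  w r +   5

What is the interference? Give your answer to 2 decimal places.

The two most frequent reciprocal classes, w r p and + + +, are the parental types, so the F1 was w r p / + + +.
The two rarest classes, w r + and + + p, are the double crossovers. Comparing them with the parentals, only the p allele has switched, so p is the middle locus and the order is w – p – r.
w–p: (215 + 10)/2205 = 0.1020; p–r: (265 + 10)/2205 = 0.1247.
Expected DCO frequency = 0.1020 × 0.1247 ≈ 0.01272; observed = 10/2205 ≈ 0.00454.
Coefficient of coincidence = 0.00454/0.01272 ≈ 0.36; interference = 1 − 0.36 = 0.64.

0.64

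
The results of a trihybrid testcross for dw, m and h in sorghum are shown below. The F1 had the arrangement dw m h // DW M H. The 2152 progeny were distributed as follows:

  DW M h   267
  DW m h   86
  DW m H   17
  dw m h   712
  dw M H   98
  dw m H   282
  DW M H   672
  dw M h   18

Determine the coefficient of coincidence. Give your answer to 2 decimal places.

The two rarest classes, dw M h and DW m H, are the double crossovers. Comparing them with the parentals, only the m allele has switched, so m is the middle locus and the order is dw – m – h.
dw–m: (184 + 35)/2152 = 0.1018; m–h: (549 + 35)/2152 = 0.2714.
Expected DCO frequency = 0.1018 × 0.2714 ≈ 0.02763; observed = 35/2152 ≈ 0.01626.
Coefficient of coincidence = 0.01626/0.02763 ≈ 0.59.

0.59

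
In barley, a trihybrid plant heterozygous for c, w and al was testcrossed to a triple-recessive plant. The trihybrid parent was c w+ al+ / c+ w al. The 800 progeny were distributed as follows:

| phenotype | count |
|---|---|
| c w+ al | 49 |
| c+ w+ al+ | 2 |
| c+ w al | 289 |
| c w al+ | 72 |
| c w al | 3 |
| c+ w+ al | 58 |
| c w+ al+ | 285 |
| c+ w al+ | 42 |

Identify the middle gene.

c

The two rarest classes, c+ w+ al+ and c w al, are the double crossovers. Comparing them with the parentals, only the c allele has switched, so c is the middle locus and the order is al – c – w.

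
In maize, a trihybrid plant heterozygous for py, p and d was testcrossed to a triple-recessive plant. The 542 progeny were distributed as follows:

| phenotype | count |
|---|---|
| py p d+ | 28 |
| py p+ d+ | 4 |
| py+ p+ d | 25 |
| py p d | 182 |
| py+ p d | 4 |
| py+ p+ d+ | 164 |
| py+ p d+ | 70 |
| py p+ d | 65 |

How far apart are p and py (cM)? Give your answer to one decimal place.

26.4 cM

The two most frequent reciprocal classes, py p d and py+ p+ d+, are the parental types, so the F1 was py p d / py+ p+ d+.
The two rarest classes, py+ p d and py p+ d+, are the double crossovers. Comparing them with the parentals, only the py allele has switched, so py is the middle locus and the order is d – py – p.
Crossovers in the py–p interval produce the single-crossover classes py p+ d and py+ p d+ (65 + 70 = 135) plus the double crossovers (8).
RF(py–p) = (135 + 8) / 542 = 143/542 = 0.2638 → 26.4 cM.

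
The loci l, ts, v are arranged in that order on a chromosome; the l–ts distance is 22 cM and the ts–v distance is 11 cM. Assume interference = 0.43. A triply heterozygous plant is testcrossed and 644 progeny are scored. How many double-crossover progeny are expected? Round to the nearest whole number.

9

Map distances give recombination frequencies of 0.220 and 0.110 for the two intervals.
With interference 0.43 (so coincidence = 0.57), expected double-crossover frequency = 0.220 × 0.110 × 0.57 = 0.01379.
Expected number = 0.01379 × 644 = 8.88 ≈ 9.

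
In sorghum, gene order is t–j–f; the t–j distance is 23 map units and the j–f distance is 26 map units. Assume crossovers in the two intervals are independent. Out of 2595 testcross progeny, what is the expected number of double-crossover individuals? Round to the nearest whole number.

Map distances give recombination frequencies of 0.230 and 0.260 for the two intervals.
With no interference, expected double-crossover frequency = 0.230 × 0.260 = 0.05980.
Expected number = 0.05980 × 2595 = 155.18 ≈ 155.

155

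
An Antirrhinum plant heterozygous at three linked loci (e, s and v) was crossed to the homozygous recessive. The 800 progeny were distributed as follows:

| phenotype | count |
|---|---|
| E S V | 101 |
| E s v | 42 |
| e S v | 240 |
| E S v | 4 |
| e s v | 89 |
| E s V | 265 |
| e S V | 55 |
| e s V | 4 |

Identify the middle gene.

e

The two most frequent reciprocal classes, e S v and E s V, are the parental types, so the F1 was e S v / E s V.
The two rarest classes, E S v and e s V, are the double crossovers. Comparing them with the parentals, only the e allele has switched, so e is the middle locus and the order is s – e – v.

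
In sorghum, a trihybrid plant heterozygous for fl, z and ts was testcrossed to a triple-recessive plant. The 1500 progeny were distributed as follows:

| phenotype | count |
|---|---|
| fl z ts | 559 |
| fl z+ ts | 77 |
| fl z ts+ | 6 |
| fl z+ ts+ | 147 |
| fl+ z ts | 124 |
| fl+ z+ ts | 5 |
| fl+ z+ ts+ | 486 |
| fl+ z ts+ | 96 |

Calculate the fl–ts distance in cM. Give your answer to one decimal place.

18.8 cM

The two most frequent reciprocal classes, fl z ts and fl+ z+ ts+, are the parental types, so the F1 was fl z ts / fl+ z+ ts+.
The two rarest classes, fl z ts+ and fl+ z+ ts, are the double crossovers. Comparing them with the parentals, only the ts allele has switched, so ts is the middle locus and the order is fl – ts – z.
Crossovers in the fl–ts interval produce the single-crossover classes fl+ z ts and fl z+ ts+ (124 + 147 = 271) plus the double crossovers (11).
RF(fl–ts) = (271 + 11) / 1500 = 282/1500 = 0.1880 → 18.8 cM.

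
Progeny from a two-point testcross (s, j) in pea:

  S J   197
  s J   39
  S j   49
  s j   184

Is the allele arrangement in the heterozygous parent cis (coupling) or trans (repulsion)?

cis

The two most frequent classes are S J (197) and s j (184); these are the parental (non-recombinant) types.
So the F1 carried S J on one chromosome and s j on the other — the recessive alleles are on the same chromosome (cis / coupling).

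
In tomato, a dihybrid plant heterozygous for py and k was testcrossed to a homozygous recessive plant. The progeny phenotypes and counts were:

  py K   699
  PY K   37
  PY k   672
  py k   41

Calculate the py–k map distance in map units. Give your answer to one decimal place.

The two most frequent classes, PY k (672) and py K (699), are the parental types, so the F1 was PY k / py K.
The recombinant classes are PY K and py k: 37 + 41 = 78.
Recombination frequency = 78/1449 = 0.0538 ≈ 5.4%, i.e. 5.4 map units.

5.4 map units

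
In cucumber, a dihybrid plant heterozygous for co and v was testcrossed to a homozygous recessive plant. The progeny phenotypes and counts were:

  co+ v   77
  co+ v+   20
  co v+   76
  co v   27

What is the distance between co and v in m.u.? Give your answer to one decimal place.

23.5 m.u.

The two most frequent classes, co+ v (77) and co v+ (76), are the parental types, so the F1 was co+ v / co v+.
The recombinant classes are co+ v+ and co v: 20 + 27 = 47.
Recombination frequency = 47/200 = 0.2350 ≈ 23.5%, i.e. 23.5 m.u.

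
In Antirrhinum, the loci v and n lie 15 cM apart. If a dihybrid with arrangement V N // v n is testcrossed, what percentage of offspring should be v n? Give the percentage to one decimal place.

A map distance of 15 cM corresponds to a recombination frequency of 0.150.
The F1 is V N / v n, so v n is a parental gamete class with expected frequency (1 − r)/2 = 0.850/2 = 0.4250.
That is 0.4250 = 42.5% of the progeny.

42.5%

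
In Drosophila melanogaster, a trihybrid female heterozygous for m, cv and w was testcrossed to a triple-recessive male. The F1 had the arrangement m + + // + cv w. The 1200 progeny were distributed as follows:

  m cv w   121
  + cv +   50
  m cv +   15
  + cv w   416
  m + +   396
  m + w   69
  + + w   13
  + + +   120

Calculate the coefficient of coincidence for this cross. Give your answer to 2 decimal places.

The two rarest classes, m cv + and + + w, are the double crossovers. Comparing them with the parentals, only the cv allele has switched, so cv is the middle locus and the order is w – cv – m.
w–cv: (119 + 28)/1200 = 0.1225; cv–m: (241 + 28)/1200 = 0.2242.
Expected DCO frequency = 0.1225 × 0.2242 ≈ 0.02746; observed = 28/1200 ≈ 0.02333.
Coefficient of coincidence = 0.02333/0.02746 ≈ 0.85.

0.85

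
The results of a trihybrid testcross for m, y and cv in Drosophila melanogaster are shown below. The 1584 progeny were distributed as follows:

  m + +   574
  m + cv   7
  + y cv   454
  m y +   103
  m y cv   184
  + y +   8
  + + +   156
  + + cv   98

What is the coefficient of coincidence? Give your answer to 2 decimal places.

The two most frequent reciprocal classes, m + + and + y cv, are the parental types, so the F1 was m + + / + y cv.
The two rarest classes, m + cv and + y +, are the double crossovers. Comparing them with the parentals, only the cv allele has switched, so cv is the middle locus and the order is y – cv – m.
y–cv: (201 + 15)/1584 = 0.1364; cv–m: (340 + 15)/1584 = 0.2241.
Expected DCO frequency = 0.1364 × 0.2241 ≈ 0.03057; observed = 15/1584 ≈ 0.00947.
Coefficient of coincidence = 0.00947/0.03057 ≈ 0.31.

0.31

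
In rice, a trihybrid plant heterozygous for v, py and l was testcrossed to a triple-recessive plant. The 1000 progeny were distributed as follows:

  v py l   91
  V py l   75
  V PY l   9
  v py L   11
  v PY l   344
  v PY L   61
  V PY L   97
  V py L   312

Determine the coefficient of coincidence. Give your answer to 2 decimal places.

0.62

The two most frequent reciprocal classes, v PY l and V py L, are the parental types, so the F1 was v PY l / V py L.
The two rarest classes, V PY l and v py L, are the double crossovers. Comparing them with the parentals, only the v allele has switched, so v is the middle locus and the order is l – v – py.
l–v: (136 + 20)/1000 = 0.1560; v–py: (188 + 20)/1000 = 0.2080.
Expected DCO frequency = 0.1560 × 0.2080 ≈ 0.03245; observed = 20/1000 ≈ 0.02000.
Coefficient of coincidence = 0.02000/0.03245 ≈ 0.62.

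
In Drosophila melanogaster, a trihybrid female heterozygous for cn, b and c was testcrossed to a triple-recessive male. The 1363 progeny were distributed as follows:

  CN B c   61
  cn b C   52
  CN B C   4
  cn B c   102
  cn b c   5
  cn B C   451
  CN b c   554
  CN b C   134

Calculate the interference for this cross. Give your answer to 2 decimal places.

The two most frequent reciprocal classes, CN b c and cn B C, are the parental types, so the F1 was CN b c / cn B C.
The two rarest classes, cn b c and CN B C, are the double crossovers. Comparing them with the parentals, only the cn allele has switched, so cn is the middle locus and the order is c – cn – b.
c–cn: (236 + 9)/1363 = 0.1798; cn–b: (113 + 9)/1363 = 0.0895.
Expected DCO frequency = 0.1798 × 0.0895 ≈ 0.01609; observed = 9/1363 ≈ 0.00660.
Coefficient of coincidence = 0.00660/0.01609 ≈ 0.41; interference = 1 − 0.41 = 0.59.

0.59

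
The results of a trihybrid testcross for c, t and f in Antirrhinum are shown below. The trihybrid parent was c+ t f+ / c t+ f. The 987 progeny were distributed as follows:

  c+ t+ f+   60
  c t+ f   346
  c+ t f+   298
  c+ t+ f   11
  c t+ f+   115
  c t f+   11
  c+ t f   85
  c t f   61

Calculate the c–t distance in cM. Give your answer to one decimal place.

The two rarest classes, c t f+ and c+ t+ f, are the double crossovers. Comparing them with the parentals, only the c allele has switched, so c is the middle locus and the order is t – c – f.
Crossovers in the t–c interval produce the single-crossover classes c+ t+ f+ and c t f (60 + 61 = 121) plus the double crossovers (22).
RF(t–c) = (121 + 22) / 987 = 143/987 = 0.1449 → 14.5 cM.

14.5 cM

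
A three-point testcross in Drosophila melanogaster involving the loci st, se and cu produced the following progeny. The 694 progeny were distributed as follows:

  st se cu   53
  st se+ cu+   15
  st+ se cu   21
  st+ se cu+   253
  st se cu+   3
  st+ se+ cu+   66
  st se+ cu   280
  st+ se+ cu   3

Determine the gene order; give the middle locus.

The two most frequent reciprocal classes, st+ se cu+ and st se+ cu, are the parental types, so the F1 was st+ se cu+ / st se+ cu.
The two rarest classes, st se cu+ and st+ se+ cu, are the double crossovers. Comparing them with the parentals, only the st allele has switched, so st is the middle locus and the order is cu – st – se.

st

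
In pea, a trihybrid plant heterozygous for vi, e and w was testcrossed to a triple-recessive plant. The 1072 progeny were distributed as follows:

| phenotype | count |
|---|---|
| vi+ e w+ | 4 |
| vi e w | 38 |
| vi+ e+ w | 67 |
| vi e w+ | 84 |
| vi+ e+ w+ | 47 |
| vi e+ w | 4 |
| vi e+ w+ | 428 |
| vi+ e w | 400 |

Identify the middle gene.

The two most frequent reciprocal classes, vi e+ w+ and vi+ e w, are the parental types, so the F1 was vi e+ w+ / vi+ e w.
The two rarest classes, vi e+ w and vi+ e w+, are the double crossovers. Comparing them with the parentals, only the w allele has switched, so w is the middle locus and the order is vi – w – e.

w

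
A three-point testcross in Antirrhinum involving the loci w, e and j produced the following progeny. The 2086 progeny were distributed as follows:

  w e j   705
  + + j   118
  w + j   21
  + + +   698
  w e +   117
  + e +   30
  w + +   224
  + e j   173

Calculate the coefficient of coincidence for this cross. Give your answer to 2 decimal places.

0.83

The two most frequent reciprocal classes, + + + and w e j, are the parental types, so the F1 was + + + / w e j.
The two rarest classes, + e + and w + j, are the double crossovers. Comparing them with the parentals, only the e allele has switched, so e is the middle locus and the order is w – e – j.
w–e: (397 + 51)/2086 = 0.2148; e–j: (235 + 51)/2086 = 0.1371.
Expected DCO frequency = 0.2148 × 0.1371 ≈ 0.02945; observed = 51/2086 ≈ 0.02445.
Coefficient of coincidence = 0.02445/0.02945 ≈ 0.83.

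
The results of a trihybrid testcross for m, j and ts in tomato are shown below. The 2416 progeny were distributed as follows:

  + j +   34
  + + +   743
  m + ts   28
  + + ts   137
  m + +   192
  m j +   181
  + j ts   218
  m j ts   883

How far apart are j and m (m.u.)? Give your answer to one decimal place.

19.5 m.u.

The two most frequent reciprocal classes, + + + and m j ts, are the parental types, so the F1 was + + + / m j ts.
The two rarest classes, + j + and m + ts, are the double crossovers. Comparing them with the parentals, only the j allele has switched, so j is the middle locus and the order is ts – j – m.
Crossovers in the j–m interval produce the single-crossover classes m + + and + j ts (192 + 218 = 410) plus the double crossovers (62).
RF(j–m) = (410 + 62) / 2416 = 472/2416 = 0.1954 → 19.5 m.u.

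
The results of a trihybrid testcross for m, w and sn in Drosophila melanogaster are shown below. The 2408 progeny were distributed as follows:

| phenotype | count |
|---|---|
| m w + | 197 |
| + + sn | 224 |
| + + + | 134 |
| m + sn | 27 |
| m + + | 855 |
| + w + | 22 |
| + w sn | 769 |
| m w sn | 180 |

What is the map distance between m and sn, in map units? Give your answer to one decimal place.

15.1 map units

The two most frequent reciprocal classes, + w sn and m + +, are the parental types, so the F1 was + w sn / m + +.
The two rarest classes, + w + and m + sn, are the double crossovers. Comparing them with the parentals, only the sn allele has switched, so sn is the middle locus and the order is w – sn – m.
Crossovers in the sn–m interval produce the single-crossover classes m w sn and + + + (180 + 134 = 314) plus the double crossovers (49).
RF(sn–m) = (314 + 49) / 2408 = 363/2408 = 0.1507 → 15.1 map units.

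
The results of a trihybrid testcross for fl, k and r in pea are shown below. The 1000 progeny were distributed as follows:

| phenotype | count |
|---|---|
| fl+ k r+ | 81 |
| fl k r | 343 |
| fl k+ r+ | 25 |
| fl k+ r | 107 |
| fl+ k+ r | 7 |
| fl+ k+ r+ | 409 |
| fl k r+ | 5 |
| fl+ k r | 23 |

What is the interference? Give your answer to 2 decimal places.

The two most frequent reciprocal classes, fl k r and fl+ k+ r+, are the parental types, so the F1 was fl k r / fl+ k+ r+.
The two rarest classes, fl k r+ and fl+ k+ r, are the double crossovers. Comparing them with the parentals, only the r allele has switched, so r is the middle locus and the order is fl – r – k.
fl–r: (48 + 12)/1000 = 0.0600; r–k: (188 + 12)/1000 = 0.2000.
Expected DCO frequency = 0.0600 × 0.2000 ≈ 0.01200; observed = 12/1000 ≈ 0.01200.
Coefficient of coincidence = 0.01200/0.01200 ≈ 1.00; interference = 1 − 1.00 = 0.00.

0.00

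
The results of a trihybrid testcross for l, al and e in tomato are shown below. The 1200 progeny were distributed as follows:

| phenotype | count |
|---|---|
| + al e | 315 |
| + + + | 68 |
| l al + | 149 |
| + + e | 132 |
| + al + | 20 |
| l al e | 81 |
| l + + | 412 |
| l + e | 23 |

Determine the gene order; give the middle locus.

The two most frequent reciprocal classes, l + + and + al e, are the parental types, so the F1 was l + + / + al e.
The two rarest classes, l + e and + al +, are the double crossovers. Comparing them with the parentals, only the e allele has switched, so e is the middle locus and the order is al – e – l.

e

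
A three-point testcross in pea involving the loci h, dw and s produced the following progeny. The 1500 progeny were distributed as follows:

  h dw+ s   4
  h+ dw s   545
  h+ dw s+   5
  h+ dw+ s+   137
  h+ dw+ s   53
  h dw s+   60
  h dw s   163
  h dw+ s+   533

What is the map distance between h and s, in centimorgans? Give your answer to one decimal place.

20.6 centimorgans

The two most frequent reciprocal classes, h+ dw s and h dw+ s+, are the parental types, so the F1 was h+ dw s / h dw+ s+.
The two rarest classes, h+ dw s+ and h dw+ s, are the double crossovers. Comparing them with the parentals, only the s allele has switched, so s is the middle locus and the order is dw – s – h.
Crossovers in the s–h interval produce the single-crossover classes h dw s and h+ dw+ s+ (163 + 137 = 300) plus the double crossovers (9).
RF(s–h) = (300 + 9) / 1500 = 309/1500 = 0.2060 → 20.6 centimorgans.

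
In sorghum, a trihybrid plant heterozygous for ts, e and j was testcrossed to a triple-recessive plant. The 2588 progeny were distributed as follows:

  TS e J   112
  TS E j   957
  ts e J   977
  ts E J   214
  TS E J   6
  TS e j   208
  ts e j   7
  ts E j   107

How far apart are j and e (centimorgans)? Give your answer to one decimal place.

The two most frequent reciprocal classes, TS E j and ts e J, are the parental types, so the F1 was TS E j / ts e J.
The two rarest classes, TS E J and ts e j, are the double crossovers. Comparing them with the parentals, only the j allele has switched, so j is the middle locus and the order is ts – j – e.
Crossovers in the j–e interval produce the single-crossover classes TS e j and ts E J (208 + 214 = 422) plus the double crossovers (13).
RF(j–e) = (422 + 13) / 2588 = 435/2588 = 0.1681 → 16.8 centimorgans.

16.8 centimorgans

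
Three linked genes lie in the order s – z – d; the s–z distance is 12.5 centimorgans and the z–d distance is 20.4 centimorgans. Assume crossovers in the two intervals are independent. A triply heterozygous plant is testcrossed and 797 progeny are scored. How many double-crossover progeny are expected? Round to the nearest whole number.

Map distances give recombination frequencies of 0.125 and 0.204 for the two intervals.
With no interference, expected double-crossover frequency = 0.125 × 0.204 = 0.02550.
Expected number = 0.02550 × 797 = 20.32 ≈ 20.

20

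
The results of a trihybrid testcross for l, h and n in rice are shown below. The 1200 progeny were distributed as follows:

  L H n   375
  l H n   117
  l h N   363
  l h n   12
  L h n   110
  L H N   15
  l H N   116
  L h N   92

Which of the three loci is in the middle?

The two most frequent reciprocal classes, L H n and l h N, are the parental types, so the F1 was L H n / l h N.
The two rarest classes, L H N and l h n, are the double crossovers. Comparing them with the parentals, only the n allele has switched, so n is the middle locus and the order is l – n – h.

n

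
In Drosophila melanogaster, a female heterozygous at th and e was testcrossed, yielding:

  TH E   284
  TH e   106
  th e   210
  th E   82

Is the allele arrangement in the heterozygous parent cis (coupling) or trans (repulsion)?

The two most frequent classes are TH E (284) and th e (210); these are the parental (non-recombinant) types.
So the F1 carried TH E on one chromosome and th e on the other — the recessive alleles are on the same chromosome (cis / coupling).

cis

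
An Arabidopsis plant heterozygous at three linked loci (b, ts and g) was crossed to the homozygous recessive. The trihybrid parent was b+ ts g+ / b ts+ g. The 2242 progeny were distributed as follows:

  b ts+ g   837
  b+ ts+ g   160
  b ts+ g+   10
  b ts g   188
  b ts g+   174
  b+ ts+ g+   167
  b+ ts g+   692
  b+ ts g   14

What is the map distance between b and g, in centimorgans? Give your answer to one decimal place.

16.0 centimorgans

The two rarest classes, b+ ts g and b ts+ g+, are the double crossovers. Comparing them with the parentals, only the g allele has switched, so g is the middle locus and the order is b – g – ts.
Crossovers in the b–g interval produce the single-crossover classes b ts g+ and b+ ts+ g (174 + 160 = 334) plus the double crossovers (24).
RF(b–g) = (334 + 24) / 2242 = 358/2242 = 0.1597 → 16.0 centimorgans.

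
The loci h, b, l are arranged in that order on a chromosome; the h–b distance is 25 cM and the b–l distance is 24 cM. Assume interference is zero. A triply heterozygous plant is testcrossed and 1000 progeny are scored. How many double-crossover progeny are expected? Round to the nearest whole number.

Map distances give recombination frequencies of 0.250 and 0.240 for the two intervals.
With no interference, expected double-crossover frequency = 0.250 × 0.240 = 0.06000.
Expected number = 0.06000 × 1000 = 60.00 ≈ 60.

60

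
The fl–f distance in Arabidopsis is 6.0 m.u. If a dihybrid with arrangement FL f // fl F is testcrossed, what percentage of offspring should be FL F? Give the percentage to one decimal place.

A map distance of 6.0 m.u. corresponds to a recombination frequency of 0.060.
The F1 is FL f / fl F, so FL F is a recombinant gamete class with expected frequency r/2 = 0.060/2 = 0.0300.
That is 0.0300 = 3.0% of the progeny.

3.0%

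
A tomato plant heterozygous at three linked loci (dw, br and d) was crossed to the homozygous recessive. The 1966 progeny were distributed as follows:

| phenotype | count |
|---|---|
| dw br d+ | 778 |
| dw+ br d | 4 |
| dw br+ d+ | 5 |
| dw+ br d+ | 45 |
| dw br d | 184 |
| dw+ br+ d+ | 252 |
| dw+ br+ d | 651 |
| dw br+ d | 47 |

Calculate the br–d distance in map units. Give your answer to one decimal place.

The two most frequent reciprocal classes, dw br d+ and dw+ br+ d, are the parental types, so the F1 was dw br d+ / dw+ br+ d.
The two rarest classes, dw br+ d+ and dw+ br d, are the double crossovers. Comparing them with the parentals, only the br allele has switched, so br is the middle locus and the order is dw – br – d.
Crossovers in the br–d interval produce the single-crossover classes dw br d and dw+ br+ d+ (184 + 252 = 436) plus the double crossovers (9).
RF(br–d) = (436 + 9) / 1966 = 445/1966 = 0.2263 → 22.6 map units.

22.6 map units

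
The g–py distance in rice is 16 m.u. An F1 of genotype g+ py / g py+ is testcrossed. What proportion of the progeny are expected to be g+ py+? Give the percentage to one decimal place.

A map distance of 16 m.u. corresponds to a recombination frequency of 0.160.
The F1 is g+ py / g py+, so g+ py+ is a recombinant gamete class with expected frequency r/2 = 0.160/2 = 0.0800.
That is 0.0800 = 8.0% of the progeny.

8.0%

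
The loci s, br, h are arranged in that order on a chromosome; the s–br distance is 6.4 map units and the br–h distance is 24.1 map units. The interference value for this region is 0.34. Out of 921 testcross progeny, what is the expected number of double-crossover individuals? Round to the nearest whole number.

Map distances give recombination frequencies of 0.064 and 0.241 for the two intervals.
With interference 0.34 (so coincidence = 0.66), expected double-crossover frequency = 0.064 × 0.241 × 0.66 = 0.01018.
Expected number = 0.01018 × 921 = 9.38 ≈ 9.

9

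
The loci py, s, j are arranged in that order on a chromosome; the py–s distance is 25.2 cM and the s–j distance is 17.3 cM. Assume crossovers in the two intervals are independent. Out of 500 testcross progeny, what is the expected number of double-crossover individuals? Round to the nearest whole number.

22

Map distances give recombination frequencies of 0.252 and 0.173 for the two intervals.
With no interference, expected double-crossover frequency = 0.252 × 0.173 = 0.04360.
Expected number = 0.04360 × 500 = 21.80 ≈ 22.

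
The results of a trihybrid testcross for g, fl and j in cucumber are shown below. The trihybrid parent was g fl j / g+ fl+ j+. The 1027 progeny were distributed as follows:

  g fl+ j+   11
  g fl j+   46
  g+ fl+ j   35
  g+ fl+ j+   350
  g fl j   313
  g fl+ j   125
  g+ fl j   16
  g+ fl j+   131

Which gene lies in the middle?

g

The two rarest classes, g+ fl j and g fl+ j+, are the double crossovers. Comparing them with the parentals, only the g allele has switched, so g is the middle locus and the order is fl – g – j.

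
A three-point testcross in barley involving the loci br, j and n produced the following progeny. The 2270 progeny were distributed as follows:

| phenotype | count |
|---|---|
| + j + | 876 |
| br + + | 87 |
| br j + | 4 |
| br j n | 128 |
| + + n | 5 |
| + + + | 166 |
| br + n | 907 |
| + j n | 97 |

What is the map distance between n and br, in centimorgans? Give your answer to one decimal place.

The two most frequent reciprocal classes, + j + and br + n, are the parental types, so the F1 was + j + / br + n.
The two rarest classes, br j + and + + n, are the double crossovers. Comparing them with the parentals, only the br allele has switched, so br is the middle locus and the order is n – br – j.
Crossovers in the n–br interval produce the single-crossover classes + j n and br + + (97 + 87 = 184) plus the double crossovers (9).
RF(n–br) = (184 + 9) / 2270 = 193/2270 = 0.0850 → 8.5 centimorgans.

8.5 centimorgans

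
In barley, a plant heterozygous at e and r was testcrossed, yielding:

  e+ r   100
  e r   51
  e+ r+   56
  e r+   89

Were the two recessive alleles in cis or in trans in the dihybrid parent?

trans

The two most frequent classes are e+ r (100) and e r+ (89); these are the parental (non-recombinant) types.
So the F1 carried e+ r on one chromosome and e r+ on the other — the recessive alleles are on opposite chromosomes (trans / repulsion).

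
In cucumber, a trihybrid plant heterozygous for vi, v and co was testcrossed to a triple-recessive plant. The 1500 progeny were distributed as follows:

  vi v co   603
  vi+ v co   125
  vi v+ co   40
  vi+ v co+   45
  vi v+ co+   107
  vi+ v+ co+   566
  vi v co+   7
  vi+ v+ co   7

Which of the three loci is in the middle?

co

The two most frequent reciprocal classes, vi+ v+ co+ and vi v co, are the parental types, so the F1 was vi+ v+ co+ / vi v co.
The two rarest classes, vi+ v+ co and vi v co+, are the double crossovers. Comparing them with the parentals, only the co allele has switched, so co is the middle locus and the order is vi – co – v.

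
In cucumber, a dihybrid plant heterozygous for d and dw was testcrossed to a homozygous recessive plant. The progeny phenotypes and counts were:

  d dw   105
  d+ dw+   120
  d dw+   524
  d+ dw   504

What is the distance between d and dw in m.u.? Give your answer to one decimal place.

18.0 m.u.

The two most frequent classes, d+ dw (504) and d dw+ (524), are the parental types, so the F1 was d+ dw / d dw+.
The recombinant classes are d+ dw+ and d dw: 120 + 105 = 225.
Recombination frequency = 225/1253 = 0.1796 ≈ 18.0%, i.e. 18.0 m.u.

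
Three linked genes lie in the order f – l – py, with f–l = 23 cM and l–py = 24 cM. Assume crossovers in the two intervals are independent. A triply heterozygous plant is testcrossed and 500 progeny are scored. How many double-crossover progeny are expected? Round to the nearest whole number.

Map distances give recombination frequencies of 0.230 and 0.240 for the two intervals.
With no interference, expected double-crossover frequency = 0.230 × 0.240 = 0.05520.
Expected number = 0.05520 × 500 = 27.60 ≈ 28.

28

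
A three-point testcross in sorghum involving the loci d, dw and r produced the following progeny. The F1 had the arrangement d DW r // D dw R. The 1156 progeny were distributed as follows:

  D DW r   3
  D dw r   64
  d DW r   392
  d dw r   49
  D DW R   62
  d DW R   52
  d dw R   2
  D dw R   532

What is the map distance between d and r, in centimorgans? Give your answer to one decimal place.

The two rarest classes, D DW r and d dw R, are the double crossovers. Comparing them with the parentals, only the d allele has switched, so d is the middle locus and the order is dw – d – r.
Crossovers in the d–r interval produce the single-crossover classes d DW R and D dw r (52 + 64 = 116) plus the double crossovers (5).
RF(d–r) = (116 + 5) / 1156 = 121/1156 = 0.1047 → 10.5 centimorgans.

10.5 centimorgans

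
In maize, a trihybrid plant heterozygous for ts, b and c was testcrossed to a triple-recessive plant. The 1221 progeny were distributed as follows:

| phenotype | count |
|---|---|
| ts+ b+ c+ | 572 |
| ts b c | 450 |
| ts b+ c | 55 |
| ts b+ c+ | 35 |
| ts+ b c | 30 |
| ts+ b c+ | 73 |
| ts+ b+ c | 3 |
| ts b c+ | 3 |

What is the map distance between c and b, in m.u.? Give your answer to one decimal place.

The two most frequent reciprocal classes, ts b c and ts+ b+ c+, are the parental types, so the F1 was ts b c / ts+ b+ c+.
The two rarest classes, ts b c+ and ts+ b+ c, are the double crossovers. Comparing them with the parentals, only the c allele has switched, so c is the middle locus and the order is ts – c – b.
Crossovers in the c–b interval produce the single-crossover classes ts b+ c and ts+ b c+ (55 + 73 = 128) plus the double crossovers (6).
RF(c–b) = (128 + 6) / 1221 = 134/1221 = 0.1097 → 11.0 m.u.

11.0 m.u.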